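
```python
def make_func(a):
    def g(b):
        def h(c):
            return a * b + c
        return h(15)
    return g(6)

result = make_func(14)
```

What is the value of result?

Step 1: a = 14, b = 6, c = 15.
Step 2: h() computes a * b + c = 14 * 6 + 15 = 99.
Step 3: result = 99

The answer is 99.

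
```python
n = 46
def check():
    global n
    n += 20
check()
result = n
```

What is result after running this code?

Step 1: n = 46 globally.
Step 2: check() modifies global n: n += 20 = 66.
Step 3: result = 66

The answer is 66.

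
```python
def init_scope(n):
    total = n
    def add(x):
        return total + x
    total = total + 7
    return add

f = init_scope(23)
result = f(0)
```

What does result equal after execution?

Step 1: init_scope(23) sets total = 23, then total = 23 + 7 = 30.
Step 2: Closures capture by reference, so add sees total = 30.
Step 3: f(0) returns 30 + 0 = 30

The answer is 30.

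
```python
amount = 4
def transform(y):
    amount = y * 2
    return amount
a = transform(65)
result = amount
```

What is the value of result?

Step 1: Global amount = 4.
Step 2: transform(65) creates local amount = 65 * 2 = 130.
Step 3: Global amount unchanged because no global keyword. result = 4

The answer is 4.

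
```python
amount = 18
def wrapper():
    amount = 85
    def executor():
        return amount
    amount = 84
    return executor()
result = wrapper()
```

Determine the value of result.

Step 1: wrapper() sets amount = 85, then later amount = 84.
Step 2: executor() is called after amount is reassigned to 84. Closures capture variables by reference, not by value.
Step 3: result = 84

The answer is 84.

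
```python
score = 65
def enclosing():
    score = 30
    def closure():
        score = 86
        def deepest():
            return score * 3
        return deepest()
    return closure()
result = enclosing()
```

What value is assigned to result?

Step 1: deepest() looks up score through LEGB: not local, finds score = 86 in enclosing closure().
Step 2: Returns 86 * 3 = 258.
Step 3: result = 258

The answer is 258.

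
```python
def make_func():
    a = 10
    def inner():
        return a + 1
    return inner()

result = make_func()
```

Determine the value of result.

Step 1: make_func() defines a = 10.
Step 2: inner() reads a = 10 from enclosing scope, returns 10 + 1 = 11.
Step 3: result = 11

The answer is 11.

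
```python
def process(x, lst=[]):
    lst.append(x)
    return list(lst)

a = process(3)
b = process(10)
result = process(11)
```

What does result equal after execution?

Step 1: Default list is shared. list() creates copies for return values.
Step 2: Internal list grows: [3] -> [3, 10] -> [3, 10, 11].
Step 3: result = [3, 10, 11]

The answer is [3, 10, 11].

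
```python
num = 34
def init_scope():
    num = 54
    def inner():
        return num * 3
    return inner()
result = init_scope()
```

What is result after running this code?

Step 1: init_scope() shadows global num with num = 54.
Step 2: inner() finds num = 54 in enclosing scope, computes 54 * 3 = 162.
Step 3: result = 162

The answer is 162.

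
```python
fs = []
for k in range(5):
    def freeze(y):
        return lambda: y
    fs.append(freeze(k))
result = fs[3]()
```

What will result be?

Step 1: freeze(k) creates a new scope capturing y = k at call time.
Step 2: fs[3] = freeze(3), so its lambda captures y = 3.
Step 3: result = 3 (closure factory fixes late binding)

The answer is 3.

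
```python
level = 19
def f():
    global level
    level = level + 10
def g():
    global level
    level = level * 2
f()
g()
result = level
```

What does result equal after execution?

Step 1: level = 19.
Step 2: f() adds 10: level = 19 + 10 = 29.
Step 3: g() doubles: level = 29 * 2 = 58.
Step 4: result = 58

The answer is 58.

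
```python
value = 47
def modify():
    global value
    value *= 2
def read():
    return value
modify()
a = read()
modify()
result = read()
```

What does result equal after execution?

Step 1: value = 47.
Step 2: First modify(): value = 47 * 2 = 94.
Step 3: Second modify(): value = 94 * 2 = 188.
Step 4: read() returns 188

The answer is 188.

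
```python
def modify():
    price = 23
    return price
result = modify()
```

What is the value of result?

Step 1: modify() defines price = 23 in its local scope.
Step 2: return price finds the local variable price = 23.
Step 3: result = 23

The answer is 23.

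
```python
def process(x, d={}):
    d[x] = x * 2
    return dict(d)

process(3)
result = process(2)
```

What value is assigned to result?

Step 1: Mutable default dict is shared across calls.
Step 2: First call adds 3: 6. Second call adds 2: 4.
Step 3: result = {3: 6, 2: 4}

The answer is {3: 6, 2: 4}.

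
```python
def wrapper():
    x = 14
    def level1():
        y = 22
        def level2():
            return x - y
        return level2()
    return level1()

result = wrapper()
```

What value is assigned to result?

Step 1: x = 14 in wrapper. y = 22 in level1.
Step 2: level2() reads x = 14 and y = 22 from enclosing scopes.
Step 3: result = 14 - 22 = -8

The answer is -8.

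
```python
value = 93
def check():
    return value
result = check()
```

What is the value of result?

Step 1: value = 93 is defined in the global scope.
Step 2: check() looks up value. No local value exists, so Python checks the global scope via LEGB rule and finds value = 93.
Step 3: result = 93

The answer is 93.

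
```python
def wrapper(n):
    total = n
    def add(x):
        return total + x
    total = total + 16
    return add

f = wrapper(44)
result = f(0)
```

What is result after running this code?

Step 1: wrapper(44) sets total = 44, then total = 44 + 16 = 60.
Step 2: Closures capture by reference, so add sees total = 60.
Step 3: f(0) returns 60 + 0 = 60

The answer is 60.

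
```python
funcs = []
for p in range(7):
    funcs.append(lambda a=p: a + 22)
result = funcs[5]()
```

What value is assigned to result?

Step 1: Default argument a=p captures p's value at definition time.
Step 2: funcs[5] was defined when p = 5, so a defaults to 5.
Step 3: result = 5 + 22 = 27 (default arg fixes the late binding issue)

The answer is 27.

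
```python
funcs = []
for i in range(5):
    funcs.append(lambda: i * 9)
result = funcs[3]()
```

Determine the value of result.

Step 1: All lambdas reference the same variable i (late binding).
Step 2: After the loop, i = 4. Every lambda returns i * 9.
Step 3: funcs[3]() = 4 * 9 = 36

The answer is 36.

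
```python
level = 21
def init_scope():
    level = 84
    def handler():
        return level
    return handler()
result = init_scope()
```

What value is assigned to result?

Step 1: level = 21 globally, but init_scope() defines level = 84 locally.
Step 2: handler() looks up level. Not in local scope, so checks enclosing scope (init_scope) and finds level = 84.
Step 3: result = 84

The answer is 84.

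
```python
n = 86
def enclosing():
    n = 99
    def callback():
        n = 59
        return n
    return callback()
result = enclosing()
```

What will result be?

Step 1: Three scopes define n: global (86), enclosing (99), callback (59).
Step 2: callback() has its own local n = 59, which shadows both enclosing and global.
Step 3: result = 59 (local wins in LEGB)

The answer is 59.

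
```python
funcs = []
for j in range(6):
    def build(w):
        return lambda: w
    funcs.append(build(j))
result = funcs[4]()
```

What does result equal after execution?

Step 1: build(j) creates a new scope capturing w = j at call time.
Step 2: funcs[4] = build(4), so its lambda captures w = 4.
Step 3: result = 4 (closure factory fixes late binding)

The answer is 4.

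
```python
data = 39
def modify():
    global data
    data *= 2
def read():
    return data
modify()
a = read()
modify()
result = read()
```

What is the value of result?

Step 1: data = 39.
Step 2: First modify(): data = 39 * 2 = 78.
Step 3: Second modify(): data = 78 * 2 = 156.
Step 4: read() returns 156

The answer is 156.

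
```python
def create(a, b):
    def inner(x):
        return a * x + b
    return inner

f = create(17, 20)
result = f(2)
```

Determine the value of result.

Step 1: create(17, 20) captures a = 17, b = 20.
Step 2: f(2) computes 17 * 2 + 20 = 54.
Step 3: result = 54

The answer is 54.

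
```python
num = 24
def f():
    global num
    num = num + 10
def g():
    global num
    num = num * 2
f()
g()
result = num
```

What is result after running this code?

Step 1: num = 24.
Step 2: f() adds 10: num = 24 + 10 = 34.
Step 3: g() doubles: num = 34 * 2 = 68.
Step 4: result = 68

The answer is 68.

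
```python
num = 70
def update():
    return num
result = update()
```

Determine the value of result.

Step 1: num = 70 is defined in the global scope.
Step 2: update() looks up num. No local num exists, so Python checks the global scope via LEGB rule and finds num = 70.
Step 3: result = 70

The answer is 70.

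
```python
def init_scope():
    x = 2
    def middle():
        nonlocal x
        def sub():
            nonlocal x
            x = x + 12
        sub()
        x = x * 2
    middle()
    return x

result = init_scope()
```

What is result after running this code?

Step 1: x = 2.
Step 2: sub() adds 12: x = 2 + 12 = 14.
Step 3: middle() doubles: x = 14 * 2 = 28.
Step 4: result = 28

The answer is 28.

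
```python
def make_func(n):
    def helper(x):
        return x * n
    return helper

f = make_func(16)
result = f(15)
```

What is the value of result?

Step 1: make_func(16) creates a closure capturing n = 16.
Step 2: f(15) computes 15 * 16 = 240.
Step 3: result = 240

The answer is 240.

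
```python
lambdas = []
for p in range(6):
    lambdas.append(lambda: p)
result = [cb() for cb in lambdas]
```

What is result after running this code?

Step 1: All 6 lambdas share the same variable p.
Step 2: After the loop, p = 5.
Step 3: Each call returns 5. result = [5, 5, 5, 5, 5, 5]

The answer is [5, 5, 5, 5, 5, 5].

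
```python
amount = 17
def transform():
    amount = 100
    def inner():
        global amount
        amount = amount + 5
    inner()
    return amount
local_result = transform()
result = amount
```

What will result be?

Step 1: Global amount = 17. transform() creates local amount = 100.
Step 2: inner() declares global amount and adds 5: global amount = 17 + 5 = 22.
Step 3: transform() returns its local amount = 100 (unaffected by inner).
Step 4: result = global amount = 22

The answer is 22.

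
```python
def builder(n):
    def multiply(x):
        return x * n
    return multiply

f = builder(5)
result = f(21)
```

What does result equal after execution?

Step 1: builder(5) returns multiply closure with n = 5.
Step 2: f(21) computes 21 * 5 = 105.
Step 3: result = 105

The answer is 105.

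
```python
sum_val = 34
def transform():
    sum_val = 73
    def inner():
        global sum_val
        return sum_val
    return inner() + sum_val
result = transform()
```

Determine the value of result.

Step 1: Global sum_val = 34. transform() shadows with local sum_val = 73.
Step 2: inner() uses global keyword, so inner() returns global sum_val = 34.
Step 3: transform() returns 34 + 73 = 107

The answer is 107.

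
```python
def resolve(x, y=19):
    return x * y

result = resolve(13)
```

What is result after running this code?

Step 1: resolve(13) uses default y = 19.
Step 2: Returns 13 * 19 = 247.
Step 3: result = 247

The answer is 247.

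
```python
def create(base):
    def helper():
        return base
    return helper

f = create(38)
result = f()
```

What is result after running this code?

Step 1: create(38) creates closure capturing base = 38.
Step 2: f() returns the captured base = 38.
Step 3: result = 38

The answer is 38.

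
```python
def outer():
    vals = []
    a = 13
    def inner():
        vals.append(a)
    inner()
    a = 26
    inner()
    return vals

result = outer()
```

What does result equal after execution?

Step 1: a = 13. inner() appends current a to vals.
Step 2: First inner(): appends 13. Then a = 26.
Step 3: Second inner(): appends 26 (closure sees updated a). result = [13, 26]

The answer is [13, 26].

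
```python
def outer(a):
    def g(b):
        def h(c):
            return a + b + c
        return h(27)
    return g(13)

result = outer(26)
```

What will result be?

Step 1: a = 26, b = 13, c = 27 across three nested scopes.
Step 2: h() accesses all three via LEGB rule.
Step 3: result = 26 + 13 + 27 = 66

The answer is 66.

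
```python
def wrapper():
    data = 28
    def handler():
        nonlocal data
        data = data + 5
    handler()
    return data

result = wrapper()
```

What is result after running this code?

Step 1: wrapper() sets data = 28.
Step 2: handler() uses nonlocal to modify data in wrapper's scope: data = 28 + 5 = 33.
Step 3: wrapper() returns the modified data = 33

The answer is 33.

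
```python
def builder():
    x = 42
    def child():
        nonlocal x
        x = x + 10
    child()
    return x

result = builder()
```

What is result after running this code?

Step 1: builder() sets x = 42.
Step 2: child() uses nonlocal to modify x in builder's scope: x = 42 + 10 = 52.
Step 3: builder() returns the modified x = 52

The answer is 52.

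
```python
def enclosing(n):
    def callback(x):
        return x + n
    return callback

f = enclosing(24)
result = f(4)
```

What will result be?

Step 1: enclosing(24) creates a closure that captures n = 24.
Step 2: f(4) calls the closure with x = 4, returning 4 + 24 = 28.
Step 3: result = 28

The answer is 28.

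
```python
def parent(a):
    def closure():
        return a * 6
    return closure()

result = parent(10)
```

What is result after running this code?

Step 1: parent(10) binds parameter a = 10.
Step 2: closure() accesses a = 10 from enclosing scope.
Step 3: result = 10 * 6 = 60

The answer is 60.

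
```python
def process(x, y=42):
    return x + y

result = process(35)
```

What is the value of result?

Step 1: process(35) uses default y = 42.
Step 2: Returns 35 + 42 = 77.
Step 3: result = 77

The answer is 77.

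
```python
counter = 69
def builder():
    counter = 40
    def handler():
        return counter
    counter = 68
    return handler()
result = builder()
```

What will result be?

Step 1: builder() sets counter = 40, then later counter = 68.
Step 2: handler() is called after counter is reassigned to 68. Closures capture variables by reference, not by value.
Step 3: result = 68

The answer is 68.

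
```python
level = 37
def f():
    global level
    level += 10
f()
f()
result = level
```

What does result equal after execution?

Step 1: level = 37.
Step 2: First f(): level = 37 + 10 = 47.
Step 3: Second f(): level = 47 + 10 = 57. result = 57

The answer is 57.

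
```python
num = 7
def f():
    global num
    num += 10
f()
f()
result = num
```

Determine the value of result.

Step 1: num = 7.
Step 2: First f(): num = 7 + 10 = 17.
Step 3: Second f(): num = 17 + 10 = 27. result = 27

The answer is 27.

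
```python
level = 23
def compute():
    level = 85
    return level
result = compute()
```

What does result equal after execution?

Step 1: Global level = 23.
Step 2: compute() creates local level = 85, shadowing the global.
Step 3: Returns local level = 85. result = 85

The answer is 85.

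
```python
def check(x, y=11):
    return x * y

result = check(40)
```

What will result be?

Step 1: check(40) uses default y = 11.
Step 2: Returns 40 * 11 = 440.
Step 3: result = 440

The answer is 440.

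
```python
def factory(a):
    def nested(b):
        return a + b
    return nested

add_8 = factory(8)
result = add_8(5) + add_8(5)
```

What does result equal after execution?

Step 1: add_8 captures a = 8.
Step 2: add_8(5) = 8 + 5 = 13, called twice.
Step 3: result = 13 + 13 = 26

The answer is 26.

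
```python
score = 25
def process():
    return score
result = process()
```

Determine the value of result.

Step 1: score = 25 is defined in the global scope.
Step 2: process() looks up score. No local score exists, so Python checks the global scope via LEGB rule and finds score = 25.
Step 3: result = 25

The answer is 25.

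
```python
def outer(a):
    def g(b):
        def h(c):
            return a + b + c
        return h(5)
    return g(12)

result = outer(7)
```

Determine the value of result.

Step 1: a = 7, b = 12, c = 5 across three nested scopes.
Step 2: h() accesses all three via LEGB rule.
Step 3: result = 7 + 12 + 5 = 24

The answer is 24.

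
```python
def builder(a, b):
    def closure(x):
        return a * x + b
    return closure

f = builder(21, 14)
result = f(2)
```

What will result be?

Step 1: builder(21, 14) captures a = 21, b = 14.
Step 2: f(2) computes 21 * 2 + 14 = 56.
Step 3: result = 56

The answer is 56.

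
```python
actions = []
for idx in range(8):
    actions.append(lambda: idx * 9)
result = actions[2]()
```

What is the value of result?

Step 1: All lambdas reference the same variable idx (late binding).
Step 2: After the loop, idx = 7. Every lambda returns idx * 9.
Step 3: actions[2]() = 7 * 9 = 63

The answer is 63.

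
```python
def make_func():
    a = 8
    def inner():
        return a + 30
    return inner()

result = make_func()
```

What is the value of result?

Step 1: make_func() defines a = 8.
Step 2: inner() reads a = 8 from enclosing scope, returns 8 + 30 = 38.
Step 3: result = 38

The answer is 38.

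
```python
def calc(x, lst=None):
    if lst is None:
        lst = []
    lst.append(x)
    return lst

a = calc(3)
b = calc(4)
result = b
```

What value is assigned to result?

Step 1: None default with guard creates a NEW list each call.
Step 2: a = [3] (fresh list). b = [4] (another fresh list).
Step 3: result = [4] (this is the fix for mutable default)

The answer is [4].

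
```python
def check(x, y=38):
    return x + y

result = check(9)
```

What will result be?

Step 1: check(9) uses default y = 38.
Step 2: Returns 9 + 38 = 47.
Step 3: result = 47

The answer is 47.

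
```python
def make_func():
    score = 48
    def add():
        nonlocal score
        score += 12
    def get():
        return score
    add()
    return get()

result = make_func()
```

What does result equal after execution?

Step 1: score = 48. add() modifies it via nonlocal, get() reads it.
Step 2: add() makes score = 48 + 12 = 60.
Step 3: get() returns 60. result = 60

The answer is 60.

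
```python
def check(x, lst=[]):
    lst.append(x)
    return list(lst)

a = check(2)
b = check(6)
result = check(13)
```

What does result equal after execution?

Step 1: Default list is shared. list() creates copies for return values.
Step 2: Internal list grows: [2] -> [2, 6] -> [2, 6, 13].
Step 3: result = [2, 6, 13]

The answer is [2, 6, 13].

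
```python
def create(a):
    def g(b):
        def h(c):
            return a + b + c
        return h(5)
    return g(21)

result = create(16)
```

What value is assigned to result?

Step 1: a = 16, b = 21, c = 5 across three nested scopes.
Step 2: h() accesses all three via LEGB rule.
Step 3: result = 16 + 21 + 5 = 42

The answer is 42.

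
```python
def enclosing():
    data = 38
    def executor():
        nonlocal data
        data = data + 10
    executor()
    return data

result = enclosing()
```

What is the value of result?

Step 1: enclosing() sets data = 38.
Step 2: executor() uses nonlocal to modify data in enclosing's scope: data = 38 + 10 = 48.
Step 3: enclosing() returns the modified data = 48

The answer is 48.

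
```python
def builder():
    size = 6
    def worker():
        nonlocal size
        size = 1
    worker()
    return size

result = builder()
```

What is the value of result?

Step 1: builder() sets size = 6.
Step 2: worker() uses nonlocal to reassign size = 1.
Step 3: result = 1

The answer is 1.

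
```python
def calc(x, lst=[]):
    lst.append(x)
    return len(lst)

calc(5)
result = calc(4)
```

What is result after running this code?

Step 1: Mutable default list persists between calls.
Step 2: First call: lst = [5], len = 1. Second call: lst = [5, 4], len = 2.
Step 3: result = 2

The answer is 2.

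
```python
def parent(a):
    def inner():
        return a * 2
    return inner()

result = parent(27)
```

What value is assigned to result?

Step 1: parent(27) binds parameter a = 27.
Step 2: inner() accesses a = 27 from enclosing scope.
Step 3: result = 27 * 2 = 54

The answer is 54.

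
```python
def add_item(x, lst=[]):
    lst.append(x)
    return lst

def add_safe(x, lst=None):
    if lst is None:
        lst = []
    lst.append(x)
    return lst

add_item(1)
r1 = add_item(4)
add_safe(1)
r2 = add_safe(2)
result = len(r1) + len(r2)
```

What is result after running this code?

Step 1: add_item shares mutable default: after 2 calls, lst = [1, 4], len = 2.
Step 2: add_safe creates fresh list each time: r2 = [2], len = 1.
Step 3: result = 2 + 1 = 3

The answer is 3.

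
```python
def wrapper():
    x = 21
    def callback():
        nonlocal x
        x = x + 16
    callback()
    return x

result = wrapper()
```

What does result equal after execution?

Step 1: wrapper() sets x = 21.
Step 2: callback() uses nonlocal to modify x in wrapper's scope: x = 21 + 16 = 37.
Step 3: wrapper() returns the modified x = 37

The answer is 37.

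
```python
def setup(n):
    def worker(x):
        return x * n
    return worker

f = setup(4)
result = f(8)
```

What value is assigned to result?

Step 1: setup(4) creates a closure capturing n = 4.
Step 2: f(8) computes 8 * 4 = 32.
Step 3: result = 32

The answer is 32.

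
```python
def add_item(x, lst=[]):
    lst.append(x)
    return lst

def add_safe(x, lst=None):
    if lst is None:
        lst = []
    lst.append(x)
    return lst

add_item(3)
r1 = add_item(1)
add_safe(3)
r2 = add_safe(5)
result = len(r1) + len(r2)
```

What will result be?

Step 1: add_item shares mutable default: after 2 calls, lst = [3, 1], len = 2.
Step 2: add_safe creates fresh list each time: r2 = [5], len = 1.
Step 3: result = 2 + 1 = 3

The answer is 3.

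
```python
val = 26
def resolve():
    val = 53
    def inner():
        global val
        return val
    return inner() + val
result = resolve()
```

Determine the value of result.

Step 1: Global val = 26. resolve() shadows with local val = 53.
Step 2: inner() uses global keyword, so inner() returns global val = 26.
Step 3: resolve() returns 26 + 53 = 79

The answer is 79.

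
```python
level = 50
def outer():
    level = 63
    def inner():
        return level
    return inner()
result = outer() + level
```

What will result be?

Step 1: Global level = 50. outer() shadows with level = 63.
Step 2: inner() returns enclosing level = 63. outer() = 63.
Step 3: result = 63 + global level (50) = 113

The answer is 113.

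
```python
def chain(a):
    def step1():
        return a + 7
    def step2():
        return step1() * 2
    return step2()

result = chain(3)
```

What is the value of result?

Step 1: chain(3) captures a = 3.
Step 2: step2() calls step1() which returns 3 + 7 = 10.
Step 3: step2() returns 10 * 2 = 20

The answer is 20.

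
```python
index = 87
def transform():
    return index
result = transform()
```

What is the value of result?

Step 1: index = 87 is defined in the global scope.
Step 2: transform() looks up index. No local index exists, so Python checks the global scope via LEGB rule and finds index = 87.
Step 3: result = 87

The answer is 87.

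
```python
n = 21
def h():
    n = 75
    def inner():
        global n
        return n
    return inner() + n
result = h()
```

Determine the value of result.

Step 1: Global n = 21. h() shadows with local n = 75.
Step 2: inner() uses global keyword, so inner() returns global n = 21.
Step 3: h() returns 21 + 75 = 96

The answer is 96.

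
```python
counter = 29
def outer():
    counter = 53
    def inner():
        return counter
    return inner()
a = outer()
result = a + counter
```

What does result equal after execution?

Step 1: outer() has local counter = 53. inner() reads from enclosing.
Step 2: outer() returns 53. Global counter = 29 unchanged.
Step 3: result = 53 + 29 = 82

The answer is 82.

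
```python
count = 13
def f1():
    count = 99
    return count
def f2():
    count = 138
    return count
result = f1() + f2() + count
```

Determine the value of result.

Step 1: Each function shadows global count with its own local.
Step 2: f1() returns 99, f2() returns 138.
Step 3: Global count = 13 is unchanged. result = 99 + 138 + 13 = 250

The answer is 250.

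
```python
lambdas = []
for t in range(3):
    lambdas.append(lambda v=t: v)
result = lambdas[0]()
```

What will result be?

Step 1: Default argument v=t captures t's value at each iteration.
Step 2: lambdas[0] captured v = 0 when t was 0.
Step 3: result = 0

The answer is 0.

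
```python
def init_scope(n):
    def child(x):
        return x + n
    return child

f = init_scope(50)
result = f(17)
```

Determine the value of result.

Step 1: init_scope(50) creates a closure that captures n = 50.
Step 2: f(17) calls the closure with x = 17, returning 17 + 50 = 67.
Step 3: result = 67

The answer is 67.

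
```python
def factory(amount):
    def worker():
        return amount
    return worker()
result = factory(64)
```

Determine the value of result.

Step 1: factory(64) binds parameter amount = 64.
Step 2: worker() looks up amount in enclosing scope and finds the parameter amount = 64.
Step 3: result = 64

The answer is 64.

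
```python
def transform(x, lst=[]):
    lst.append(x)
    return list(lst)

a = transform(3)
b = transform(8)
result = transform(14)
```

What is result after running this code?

Step 1: Default list is shared. list() creates copies for return values.
Step 2: Internal list grows: [3] -> [3, 8] -> [3, 8, 14].
Step 3: result = [3, 8, 14]

The answer is [3, 8, 14].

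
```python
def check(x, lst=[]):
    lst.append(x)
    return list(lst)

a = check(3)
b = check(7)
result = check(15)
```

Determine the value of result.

Step 1: Default list is shared. list() creates copies for return values.
Step 2: Internal list grows: [3] -> [3, 7] -> [3, 7, 15].
Step 3: result = [3, 7, 15]

The answer is [3, 7, 15].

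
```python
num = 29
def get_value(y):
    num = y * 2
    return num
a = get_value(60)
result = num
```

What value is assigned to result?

Step 1: Global num = 29.
Step 2: get_value(60) creates local num = 60 * 2 = 120.
Step 3: Global num unchanged because no global keyword. result = 29

The answer is 29.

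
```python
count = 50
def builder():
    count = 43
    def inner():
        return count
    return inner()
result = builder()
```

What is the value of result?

Step 1: count = 50 globally, but builder() defines count = 43 locally.
Step 2: inner() looks up count. Not in local scope, so checks enclosing scope (builder) and finds count = 43.
Step 3: result = 43

The answer is 43.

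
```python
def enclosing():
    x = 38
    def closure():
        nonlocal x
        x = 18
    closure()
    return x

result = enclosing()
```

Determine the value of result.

Step 1: enclosing() sets x = 38.
Step 2: closure() uses nonlocal to reassign x = 18.
Step 3: result = 18

The answer is 18.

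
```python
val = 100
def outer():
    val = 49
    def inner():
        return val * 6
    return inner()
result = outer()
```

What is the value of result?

Step 1: outer() shadows global val with val = 49.
Step 2: inner() finds val = 49 in enclosing scope, computes 49 * 6 = 294.
Step 3: result = 294

The answer is 294.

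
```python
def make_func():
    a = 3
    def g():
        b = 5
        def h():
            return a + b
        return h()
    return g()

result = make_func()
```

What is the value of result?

Step 1: make_func() defines a = 3. g() defines b = 5.
Step 2: h() accesses both from enclosing scopes: a = 3, b = 5.
Step 3: result = 3 + 5 = 8

The answer is 8.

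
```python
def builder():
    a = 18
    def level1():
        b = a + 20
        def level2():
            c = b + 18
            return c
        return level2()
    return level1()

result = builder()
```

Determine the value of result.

Step 1: a = 18. b = a + 20 = 38.
Step 2: c = b + 18 = 38 + 18 = 56.
Step 3: result = 56

The answer is 56.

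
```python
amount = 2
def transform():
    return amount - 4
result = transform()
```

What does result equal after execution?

Step 1: amount = 2 is defined globally.
Step 2: transform() looks up amount from global scope = 2, then computes 2 - 4 = -2.
Step 3: result = -2

The answer is -2.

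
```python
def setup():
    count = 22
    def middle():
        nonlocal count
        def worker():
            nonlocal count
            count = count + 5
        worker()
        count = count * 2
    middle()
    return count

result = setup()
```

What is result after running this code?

Step 1: count = 22.
Step 2: worker() adds 5: count = 22 + 5 = 27.
Step 3: middle() doubles: count = 27 * 2 = 54.
Step 4: result = 54

The answer is 54.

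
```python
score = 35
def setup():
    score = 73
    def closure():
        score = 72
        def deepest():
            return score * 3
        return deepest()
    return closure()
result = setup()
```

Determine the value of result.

Step 1: deepest() looks up score through LEGB: not local, finds score = 72 in enclosing closure().
Step 2: Returns 72 * 3 = 216.
Step 3: result = 216

The answer is 216.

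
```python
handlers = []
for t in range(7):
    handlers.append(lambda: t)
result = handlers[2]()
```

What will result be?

Step 1: The loop creates 7 lambdas, all referencing the same variable t.
Step 2: After the loop, t = 6 (final value).
Step 3: handlers[2]() looks up t at call time and finds 6. This is the late binding gotcha. result = 6

The answer is 6.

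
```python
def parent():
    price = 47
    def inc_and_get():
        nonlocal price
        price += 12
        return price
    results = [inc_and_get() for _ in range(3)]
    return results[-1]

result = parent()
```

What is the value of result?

Step 1: price = 47.
Step 2: Three calls to inc_and_get(), each adding 12.
Step 3: Last value = 47 + 12 * 3 = 83

The answer is 83.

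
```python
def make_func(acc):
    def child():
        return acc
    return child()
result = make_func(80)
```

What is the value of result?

Step 1: make_func(80) binds parameter acc = 80.
Step 2: child() looks up acc in enclosing scope and finds the parameter acc = 80.
Step 3: result = 80

The answer is 80.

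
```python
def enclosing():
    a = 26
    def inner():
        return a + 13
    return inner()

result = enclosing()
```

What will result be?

Step 1: enclosing() defines a = 26.
Step 2: inner() reads a = 26 from enclosing scope, returns 26 + 13 = 39.
Step 3: result = 39

The answer is 39.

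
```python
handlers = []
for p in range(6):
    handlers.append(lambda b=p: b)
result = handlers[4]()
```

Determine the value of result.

Step 1: Default argument b=p captures p's value at each iteration.
Step 2: handlers[4] captured b = 4 when p was 4.
Step 3: result = 4

The answer is 4.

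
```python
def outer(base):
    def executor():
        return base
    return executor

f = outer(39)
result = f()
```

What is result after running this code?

Step 1: outer(39) creates closure capturing base = 39.
Step 2: f() returns the captured base = 39.
Step 3: result = 39

The answer is 39.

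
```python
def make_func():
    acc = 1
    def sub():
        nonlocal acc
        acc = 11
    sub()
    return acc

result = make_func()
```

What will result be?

Step 1: make_func() sets acc = 1.
Step 2: sub() uses nonlocal to reassign acc = 11.
Step 3: result = 11

The answer is 11.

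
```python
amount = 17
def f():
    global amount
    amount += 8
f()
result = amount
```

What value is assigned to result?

Step 1: amount = 17 globally.
Step 2: f() modifies global amount: amount += 8 = 25.
Step 3: result = 25

The answer is 25.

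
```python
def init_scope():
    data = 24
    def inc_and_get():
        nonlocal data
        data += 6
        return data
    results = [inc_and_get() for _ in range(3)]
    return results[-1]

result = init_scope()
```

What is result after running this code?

Step 1: data = 24.
Step 2: Three calls to inc_and_get(), each adding 6.
Step 3: Last value = 24 + 6 * 3 = 42

The answer is 42.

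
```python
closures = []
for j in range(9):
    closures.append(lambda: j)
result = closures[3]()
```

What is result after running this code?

Step 1: The loop creates 9 lambdas, all referencing the same variable j.
Step 2: After the loop, j = 8 (final value).
Step 3: closures[3]() looks up j at call time and finds 8. This is the late binding gotcha. result = 8

The answer is 8.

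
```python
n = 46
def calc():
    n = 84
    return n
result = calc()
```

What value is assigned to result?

Step 1: Global n = 46.
Step 2: calc() creates local n = 84, shadowing the global.
Step 3: Returns local n = 84. result = 84

The answer is 84.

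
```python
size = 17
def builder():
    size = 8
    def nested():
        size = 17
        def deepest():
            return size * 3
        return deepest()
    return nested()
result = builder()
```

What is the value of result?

Step 1: deepest() looks up size through LEGB: not local, finds size = 17 in enclosing nested().
Step 2: Returns 17 * 3 = 51.
Step 3: result = 51

The answer is 51.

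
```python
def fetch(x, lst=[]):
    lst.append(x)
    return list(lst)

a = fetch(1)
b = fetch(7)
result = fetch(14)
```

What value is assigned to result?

Step 1: Default list is shared. list() creates copies for return values.
Step 2: Internal list grows: [1] -> [1, 7] -> [1, 7, 14].
Step 3: result = [1, 7, 14]

The answer is [1, 7, 14].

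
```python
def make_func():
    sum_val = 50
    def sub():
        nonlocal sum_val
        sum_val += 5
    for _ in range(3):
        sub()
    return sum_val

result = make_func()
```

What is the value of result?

Step 1: sum_val = 50.
Step 2: sub() is called 3 times in a loop, each adding 5 via nonlocal.
Step 3: sum_val = 50 + 5 * 3 = 65

The answer is 65.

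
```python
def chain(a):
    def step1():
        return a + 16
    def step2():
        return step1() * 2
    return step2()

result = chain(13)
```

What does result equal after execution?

Step 1: chain(13) captures a = 13.
Step 2: step2() calls step1() which returns 13 + 16 = 29.
Step 3: step2() returns 29 * 2 = 58

The answer is 58.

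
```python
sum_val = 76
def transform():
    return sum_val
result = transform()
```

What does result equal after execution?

Step 1: sum_val = 76 is defined in the global scope.
Step 2: transform() looks up sum_val. No local sum_val exists, so Python checks the global scope via LEGB rule and finds sum_val = 76.
Step 3: result = 76

The answer is 76.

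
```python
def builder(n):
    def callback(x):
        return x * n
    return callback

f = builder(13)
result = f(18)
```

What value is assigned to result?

Step 1: builder(13) creates a closure capturing n = 13.
Step 2: f(18) computes 18 * 13 = 234.
Step 3: result = 234

The answer is 234.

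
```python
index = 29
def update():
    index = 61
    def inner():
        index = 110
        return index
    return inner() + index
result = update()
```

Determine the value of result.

Step 1: update() has local index = 61. inner() has local index = 110.
Step 2: inner() returns its local index = 110.
Step 3: update() returns 110 + its own index (61) = 171

The answer is 171.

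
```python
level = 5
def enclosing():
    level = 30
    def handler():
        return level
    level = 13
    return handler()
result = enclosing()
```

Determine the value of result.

Step 1: enclosing() sets level = 30, then later level = 13.
Step 2: handler() is called after level is reassigned to 13. Closures capture variables by reference, not by value.
Step 3: result = 13

The answer is 13.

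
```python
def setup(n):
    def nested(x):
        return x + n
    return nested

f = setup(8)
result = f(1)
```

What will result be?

Step 1: setup(8) creates a closure that captures n = 8.
Step 2: f(1) calls the closure with x = 1, returning 1 + 8 = 9.
Step 3: result = 9

The answer is 9.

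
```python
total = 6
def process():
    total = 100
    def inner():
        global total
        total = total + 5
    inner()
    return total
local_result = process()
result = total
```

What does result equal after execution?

Step 1: Global total = 6. process() creates local total = 100.
Step 2: inner() declares global total and adds 5: global total = 6 + 5 = 11.
Step 3: process() returns its local total = 100 (unaffected by inner).
Step 4: result = global total = 11

The answer is 11.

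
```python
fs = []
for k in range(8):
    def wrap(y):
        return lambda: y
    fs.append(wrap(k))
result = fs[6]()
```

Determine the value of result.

Step 1: wrap(k) creates a new scope capturing y = k at call time.
Step 2: fs[6] = wrap(6), so its lambda captures y = 6.
Step 3: result = 6 (closure factory fixes late binding)

The answer is 6.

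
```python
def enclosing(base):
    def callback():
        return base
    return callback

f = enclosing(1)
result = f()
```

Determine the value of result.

Step 1: enclosing(1) creates closure capturing base = 1.
Step 2: f() returns the captured base = 1.
Step 3: result = 1

The answer is 1.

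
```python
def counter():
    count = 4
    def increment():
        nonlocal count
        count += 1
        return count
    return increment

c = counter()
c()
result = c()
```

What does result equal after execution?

Step 1: counter() creates closure with count = 4.
Step 2: Each c() call increments count via nonlocal. After 2 calls: 4 + 2 = 6.
Step 3: result = 6

The answer is 6.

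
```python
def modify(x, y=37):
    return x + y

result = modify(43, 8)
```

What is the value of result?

Step 1: modify(43, 8) overrides default y with 8.
Step 2: Returns 43 + 8 = 51.
Step 3: result = 51

The answer is 51.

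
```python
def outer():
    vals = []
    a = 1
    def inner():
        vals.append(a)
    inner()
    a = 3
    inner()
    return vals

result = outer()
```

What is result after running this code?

Step 1: a = 1. inner() appends current a to vals.
Step 2: First inner(): appends 1. Then a = 3.
Step 3: Second inner(): appends 3 (closure sees updated a). result = [1, 3]

The answer is [1, 3].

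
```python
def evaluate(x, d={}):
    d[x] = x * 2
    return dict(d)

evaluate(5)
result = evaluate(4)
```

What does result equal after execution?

Step 1: Mutable default dict is shared across calls.
Step 2: First call adds 5: 10. Second call adds 4: 8.
Step 3: result = {5: 10, 4: 8}

The answer is {5: 10, 4: 8}.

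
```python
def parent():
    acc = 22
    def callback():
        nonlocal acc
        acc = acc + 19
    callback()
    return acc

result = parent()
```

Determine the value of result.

Step 1: parent() sets acc = 22.
Step 2: callback() uses nonlocal to modify acc in parent's scope: acc = 22 + 19 = 41.
Step 3: parent() returns the modified acc = 41

The answer is 41.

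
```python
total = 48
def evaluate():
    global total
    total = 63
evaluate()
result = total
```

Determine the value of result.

Step 1: total = 48 globally.
Step 2: evaluate() declares global total and sets it to 63.
Step 3: After evaluate(), global total = 63. result = 63

The answer is 63.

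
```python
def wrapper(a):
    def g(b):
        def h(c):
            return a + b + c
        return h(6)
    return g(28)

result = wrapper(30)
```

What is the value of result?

Step 1: a = 30, b = 28, c = 6 across three nested scopes.
Step 2: h() accesses all three via LEGB rule.
Step 3: result = 30 + 28 + 6 = 64

The answer is 64.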